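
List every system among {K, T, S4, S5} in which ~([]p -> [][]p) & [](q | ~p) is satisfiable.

K, T

T-tableau for the formula:
1. ~([]p -> [][]p) & [](q | ~p), u
2. ~([]p -> [][]p), u
3. [](q | ~p), u
4. []p, u
5. ~[][]p, u
6. q | ~p, u
7. p, u
8. q, u
9. ~[]p, v
10. q | ~p, v
11. p, v
12. q, v
13. ~p, w
Accessibility: uRu, uRv, vRv, vRw, wRw
Complete open branch: satisfiable in T, hence also in K (this T-model is also a K-model).
S4-tableau for the formula:
1. ~([]p -> [][]p) & [](q | ~p), u
2. ~([]p -> [][]p), u
3. [](q | ~p), u
4. []p, u
5. ~[][]p, u
6. q | ~p, u
7. p, u
8. q, u
9. ~[]p, v
10. q | ~p, v
11. p, v
12. q, v
13. ~p, w
14. q | ~p, w
15. p, w
Accessibility: uRu, uRv, uRw, vRv, vRw, wRw
Branch closes: p and ~p both at w.
Every branch closes (one shown): unsatisfiable in S4, hence also in S5 (every S5-frame is an S4-frame).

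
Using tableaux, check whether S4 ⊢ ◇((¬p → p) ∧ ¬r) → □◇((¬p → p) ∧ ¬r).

No, not valid

Tableau for the negation ¬(◇((¬p → p) ∧ ¬r) → □◇((¬p → p) ∧ ¬r)):
1. ¬(◇((¬p → p) ∧ ¬r) → □◇((¬p → p) ∧ ¬r)), w0
2. ◇((¬p → p) ∧ ¬r), w0
3. ¬□◇((¬p → p) ∧ ¬r), w0
4. (¬p → p) ∧ ¬r, w1
5. ¬p → p, w1
6. ¬r, w1
7. p, w1
8. ¬◇((¬p → p) ∧ ¬r), w2
9. ¬((¬p → p) ∧ ¬r), w2
10. r, w2
Accessibility: w0Rw0, w0Rw1, w0Rw2, w1Rw1, w2Rw2
The negation has an open branch (countermodel exists).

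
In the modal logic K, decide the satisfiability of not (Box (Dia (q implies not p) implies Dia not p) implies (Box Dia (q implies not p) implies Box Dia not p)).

Unsatisfiable

1. not (Box (Dia (q implies not p) implies Dia not p) implies (Box Dia (q implies not p) implies Box Dia not p)), u
2. Box (Dia (q implies not p) implies Dia not p), u
3. not (Box Dia (q implies not p) implies Box Dia not p), u
4. Box Dia (q implies not p), u
5. not Box Dia not p, u
6. not Dia not p, v
7. Dia (q implies not p) implies Dia not p, v
8. Dia (q implies not p), v
9. Dia not p, v
10. q implies not p, w
11. p, w
12. not q, w
13. not p, x
14. p, x
Accessibility: uRv, vRw, vRx
Branch closes: p and not p both at x.
All branches of the tableau close; one closing branch shown above.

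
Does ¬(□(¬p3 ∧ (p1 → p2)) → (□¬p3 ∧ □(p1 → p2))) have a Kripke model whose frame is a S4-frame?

Unsatisfiable

1. ¬(□(¬p3 ∧ (p1 → p2)) → (□¬p3 ∧ □(p1 → p2))), 0
2. □(¬p3 ∧ (p1 → p2)), 0
3. ¬(□¬p3 ∧ □(p1 → p2)), 0
4. ¬p3 ∧ (p1 → p2), 0
5. ¬p3, 0
6. p1 → p2, 0
7. ¬□(p1 → p2), 0
8. p2, 0
9. ¬(p1 → p2), 1
10. p1, 1
11. ¬p2, 1
12. ¬p3 ∧ (p1 → p2), 1
13. ¬p3, 1
14. p1 → p2, 1
15. p2, 1
Accessibility: 0R0, 0R1, 1R1
Branch closes: p2 and ¬p2 both at 1.
All branches of the tableau close; one closing branch shown above.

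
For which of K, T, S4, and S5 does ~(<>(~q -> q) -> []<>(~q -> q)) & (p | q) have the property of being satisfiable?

S5-tableau for the formula:
1. ~(<>(~q -> q) -> []<>(~q -> q)) & (p | q), u
2. ~(<>(~q -> q) -> []<>(~q -> q)), u   [&-rule on 1]
3. p | q, u   [&-rule on 1]
4. <>(~q -> q), u   [~->-rule on 2]
5. ~[]<>(~q -> q), u   [~->-rule on 2]
6. p, u   [|-rule on 3 (branches; this branch)]
7. ~q -> q, v   [<>-rule on 4: fresh world v, uRv]
8. q, v   [->-rule on 7 (branches; this branch)]
9. ~<>(~q -> q), w   [~[]-rule on 5: fresh world w, uRw]
10. ~(~q -> q), u   [~<>-rule on 9 via wRu]
11. ~q, u   [~->-rule on 10]
12. ~(~q -> q), v   [~<>-rule on 9 via wRv]
13. ~q, v   [~->-rule on 12]
Accessibility: uRu, uRv, uRw, vRu, vRv, vRw, wRu, wRv, wRw
Branch closes: q and ~q both at v.
Every branch closes (one shown): unsatisfiable in S5.
S4-tableau for the formula:
1. ~(<>(~q -> q) -> []<>(~q -> q)) & (p | q), u
2. ~(<>(~q -> q) -> []<>(~q -> q)), u   [&-rule on 1]
3. p | q, u   [&-rule on 1]
4. <>(~q -> q), u   [~->-rule on 2]
5. ~[]<>(~q -> q), u   [~->-rule on 2]
6. q, u   [|-rule on 3 (branches; this branch)]
7. ~q -> q, v   [<>-rule on 4: fresh world v, uRv]
8. q, v   [->-rule on 7 (branches; this branch)]
9. ~<>(~q -> q), w   [~[]-rule on 5: fresh world w, uRw]
10. ~(~q -> q), w   [~<>-rule on 9 via wRw]
11. ~q, w   [~->-rule on 10]
Accessibility: uRu, uRv, uRw, vRv, wRw
Complete open branch: satisfiable in S4, hence also in K, T (this S4-model is also a K-model and a T-model).

K, T, S4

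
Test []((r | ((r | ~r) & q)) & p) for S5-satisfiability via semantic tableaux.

1. []((r | ((r | ~r) & q)) & p), 0
2. (r | ((r | ~r) & q)) & p, 0
3. r | ((r | ~r) & q), 0
4. p, 0
5. (r | ~r) & q, 0
6. r | ~r, 0
7. q, 0
8. ~r, 0
Accessibility: 0R0

Yes, satisfiable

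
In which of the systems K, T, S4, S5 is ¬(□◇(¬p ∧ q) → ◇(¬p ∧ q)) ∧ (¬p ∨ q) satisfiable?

T-tableau for the formula:
1. ¬(□◇(¬p ∧ q) → ◇(¬p ∧ q)) ∧ (¬p ∨ q), w0
2. ¬(□◇(¬p ∧ q) → ◇(¬p ∧ q)), w0
3. ¬p ∨ q, w0
4. □◇(¬p ∧ q), w0
5. ¬◇(¬p ∧ q), w0
6. ◇(¬p ∧ q), w0
7. ¬(¬p ∧ q), w0
8. q, w0
9. p, w0
10. ¬p ∧ q, w1
11. ¬p, w1
12. q, w1
13. ◇(¬p ∧ q), w1
14. ¬(¬p ∧ q), w1
15. ¬q, w1
Accessibility: w0Rw0, w0Rw1, w1Rw1
Branch closes: q and ¬q both at w1.
Every branch closes (one shown): unsatisfiable in T, hence also in S4, S5 (every S4/S5-frame is a T-frame).
K-tableau for the formula:
1. ¬(□◇(¬p ∧ q) → ◇(¬p ∧ q)) ∧ (¬p ∨ q), w0
2. ¬(□◇(¬p ∧ q) → ◇(¬p ∧ q)), w0
3. ¬p ∨ q, w0
4. □◇(¬p ∧ q), w0
5. ¬◇(¬p ∧ q), w0
6. q, w0
Complete open branch: satisfiable in K.

K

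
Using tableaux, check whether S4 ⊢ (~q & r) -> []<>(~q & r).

Not valid

Tableau for the negation ~((~q & r) -> []<>(~q & r)):
1. ~((~q & r) -> []<>(~q & r)), 0
2. ~q & r, 0
3. ~[]<>(~q & r), 0
4. ~q, 0
5. r, 0
6. ~<>(~q & r), 1
7. ~(~q & r), 1
8. ~r, 1
Accessibility: 0R0, 0R1, 1R1
The negation has an open branch (countermodel exists).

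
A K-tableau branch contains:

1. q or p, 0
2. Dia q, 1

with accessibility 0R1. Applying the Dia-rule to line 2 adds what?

a fresh world 2 with 1R2, and q at 2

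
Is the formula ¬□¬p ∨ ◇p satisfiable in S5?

Yes, satisfiable

1. ¬□¬p ∨ ◇p, u
2. ◇p, u
3. p, v
Accessibility: uRu, uRv, vRu, vRv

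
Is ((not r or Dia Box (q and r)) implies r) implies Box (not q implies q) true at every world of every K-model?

Not valid

Tableau for the negation not (((not r or Dia Box (q and r)) implies r) implies Box (not q implies q)):
1. not (((not r or Dia Box (q and r)) implies r) implies Box (not q implies q)), w0
2. (not r or Dia Box (q and r)) implies r, w0   [neg-implies-rule on 1]
3. not Box (not q implies q), w0   [neg-implies-rule on 1]
4. r, w0   [implies-rule on 2 (branches; this branch)]
5. not (not q implies q), w1   [neg-Box-rule on 3: fresh world w1, w0Rw1]
6. not q, w1   [neg-implies-rule on 5]
Accessibility: w0Rw1
The negation has an open branch (countermodel exists).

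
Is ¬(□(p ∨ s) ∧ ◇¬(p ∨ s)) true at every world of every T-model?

Yes, valid

Tableau for the negation □(p ∨ s) ∧ ◇¬(p ∨ s):
1. □(p ∨ s) ∧ ◇¬(p ∨ s), w0
2. □(p ∨ s), w0
3. ◇¬(p ∨ s), w0
4. p ∨ s, w0
5. s, w0
6. ¬(p ∨ s), w1
7. ¬p, w1
8. ¬s, w1
9. p ∨ s, w1
10. s, w1
Accessibility: w0Rw0, w0Rw1, w1Rw1
Branch closes: s and ¬s both at w1.
All branches of the negation close; one closing branch shown above.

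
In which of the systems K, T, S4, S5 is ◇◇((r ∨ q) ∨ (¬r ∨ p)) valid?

T-tableau for the negation ¬◇◇((r ∨ q) ∨ (¬r ∨ p)):
1. ¬◇◇((r ∨ q) ∨ (¬r ∨ p)), w0
2. ¬◇((r ∨ q) ∨ (¬r ∨ p)), w0
3. ¬((r ∨ q) ∨ (¬r ∨ p)), w0
4. ¬(r ∨ q), w0
5. ¬(¬r ∨ p), w0
6. ¬r, w0
7. ¬q, w0
8. r, w0
9. ¬p, w0
Accessibility: w0Rw0
Branch closes: r and ¬r both at w0.
Every branch closes (one shown): valid in T, hence also in S4, S5 (every theorem of T is a theorem of S4 and S5).
K-tableau for the negation ¬◇◇((r ∨ q) ∨ (¬r ∨ p)):
1. ¬◇◇((r ∨ q) ∨ (¬r ∨ p)), w0
Complete open branch: countermodel on a K-frame, so not valid in K.

T, S4, S5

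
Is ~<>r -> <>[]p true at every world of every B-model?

Not valid

Tableau for the negation ~(~<>r -> <>[]p):
1. ~(~<>r -> <>[]p), w0
2. ~<>r, w0
3. ~<>[]p, w0
4. ~r, w0
5. ~[]p, w0
6. ~p, w1
7. ~r, w1
8. ~[]p, w1
9. ~p, w2
Accessibility: w0Rw0, w0Rw1, w1Rw0, w1Rw1, w1Rw2, w2Rw1, w2Rw2
The negation has an open branch (countermodel exists).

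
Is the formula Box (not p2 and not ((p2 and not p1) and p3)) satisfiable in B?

Satisfiable

1. Box (not p2 and not ((p2 and not p1) and p3)), w0
2. not p2 and not ((p2 and not p1) and p3), w0
3. not p2, w0
4. not ((p2 and not p1) and p3), w0
5. not p3, w0
Accessibility: w0Rw0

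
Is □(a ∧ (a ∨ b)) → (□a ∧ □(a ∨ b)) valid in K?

Tableau for the negation ¬(□(a ∧ (a ∨ b)) → (□a ∧ □(a ∨ b))):
1. ¬(□(a ∧ (a ∨ b)) → (□a ∧ □(a ∨ b))), 0
2. □(a ∧ (a ∨ b)), 0   [¬→-rule on 1]
3. ¬(□a ∧ □(a ∨ b)), 0   [¬→-rule on 1]
4. ¬□(a ∨ b), 0   [¬∧-rule on 3 (branches; this branch)]
5. ¬(a ∨ b), 1   [¬□-rule on 4: fresh world 1, 0R1]
6. ¬a, 1   [¬∨-rule on 5]
7. ¬b, 1   [¬∨-rule on 5]
8. a ∧ (a ∨ b), 1   [□-rule on 2 via 0R1]
9. a, 1   [∧-rule on 8]
10. a ∨ b, 1   [∧-rule on 8]
Accessibility: 0R1
Branch closes: a and ¬a both at 1.
All branches of the negation close; one closing branch shown above.

Yes, valid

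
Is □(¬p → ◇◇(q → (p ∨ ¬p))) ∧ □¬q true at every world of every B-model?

Tableau for the negation ¬(□(¬p → ◇◇(q → (p ∨ ¬p))) ∧ □¬q):
1. ¬(□(¬p → ◇◇(q → (p ∨ ¬p))) ∧ □¬q), u
2. ¬□¬q, u   [¬∧-rule on 1 (branches; this branch)]
3. q, v   [¬□-rule on 2: fresh world v, uRv]
Accessibility: uRu, uRv, vRu, vRv
The negation has an open branch (countermodel exists).

Invalid (countermodel exists)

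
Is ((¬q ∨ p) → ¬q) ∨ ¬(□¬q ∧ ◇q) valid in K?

Tableau for the negation ¬(((¬q ∨ p) → ¬q) ∨ ¬(□¬q ∧ ◇q)):
1. ¬(((¬q ∨ p) → ¬q) ∨ ¬(□¬q ∧ ◇q)), w0
2. ¬((¬q ∨ p) → ¬q), w0
3. □¬q ∧ ◇q, w0
4. ¬q ∨ p, w0
5. q, w0
6. □¬q, w0
7. ◇q, w0
8. p, w0
9. q, w1
10. ¬q, w1
Accessibility: w0Rw1
Branch closes: q and ¬q both at w1.
Every branch of the negation's tableau closes; the branch above is one of them.

Yes, valid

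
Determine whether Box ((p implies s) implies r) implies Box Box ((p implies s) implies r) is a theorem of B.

Invalid (countermodel exists)

Tableau for the negation not (Box ((p implies s) implies r) implies Box Box ((p implies s) implies r)):
1. not (Box ((p implies s) implies r) implies Box Box ((p implies s) implies r)), w0
2. Box ((p implies s) implies r), w0
3. not Box Box ((p implies s) implies r), w0
4. (p implies s) implies r, w0
5. r, w0
6. not Box ((p implies s) implies r), w1
7. (p implies s) implies r, w1
8. r, w1
9. not ((p implies s) implies r), w2
10. p implies s, w2
11. not r, w2
12. s, w2
Accessibility: w0Rw0, w0Rw1, w1Rw0, w1Rw1, w1Rw2, w2Rw1, w2Rw2
The negation has an open branch (countermodel exists).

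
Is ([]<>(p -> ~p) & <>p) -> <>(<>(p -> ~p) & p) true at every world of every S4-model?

Tableau for the negation ~(([]<>(p -> ~p) & <>p) -> <>(<>(p -> ~p) & p)):
1. ~(([]<>(p -> ~p) & <>p) -> <>(<>(p -> ~p) & p)), u
2. []<>(p -> ~p) & <>p, u
3. ~<>(<>(p -> ~p) & p), u
4. []<>(p -> ~p), u
5. <>p, u
6. ~(<>(p -> ~p) & p), u
7. <>(p -> ~p), u
8. ~p, u
9. p, v
10. ~(<>(p -> ~p) & p), v
11. <>(p -> ~p), v
12. ~<>(p -> ~p), v
13. ~(p -> ~p), v
14. p -> ~p, w
15. ~(<>(p -> ~p) & p), w
16. <>(p -> ~p), w
17. ~p, w
18. p -> ~p, x
19. ~(<>(p -> ~p) & p), x
20. <>(p -> ~p), x
21. ~(p -> ~p), x
22. p, x
23. ~p, x
Accessibility: uRu, uRv, uRw, uRx, vRv, vRx, wRw, xRx
Branch closes: p and ~p both at x.
All branches of the negation close; one closing branch shown above.

Valid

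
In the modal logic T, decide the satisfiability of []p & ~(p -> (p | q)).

1. []p & ~(p -> (p | q)), u
2. []p, u
3. ~(p -> (p | q)), u
4. p, u
5. ~(p | q), u
6. ~p, u
7. ~q, u
Accessibility: uRu
Branch closes: p and ~p both at u.
All branches of the tableau close; one closing branch shown above.

Unsatisfiable (every branch closes)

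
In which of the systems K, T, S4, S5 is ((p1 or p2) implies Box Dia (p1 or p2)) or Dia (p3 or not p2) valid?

T, S4, S5

T-tableau for the negation not (((p1 or p2) implies Box Dia (p1 or p2)) or Dia (p3 or not p2)):
1. not (((p1 or p2) implies Box Dia (p1 or p2)) or Dia (p3 or not p2)), w0
2. not ((p1 or p2) implies Box Dia (p1 or p2)), w0   [neg-or-rule on 1]
3. not Dia (p3 or not p2), w0   [neg-or-rule on 1]
4. p1 or p2, w0   [neg-implies-rule on 2]
5. not Box Dia (p1 or p2), w0   [neg-implies-rule on 2]
6. not (p3 or not p2), w0   [neg-Dia-rule on 3 via w0Rw0]
7. not p3, w0   [neg-or-rule on 6]
8. p2, w0   [neg-or-rule on 6]
9. not Dia (p1 or p2), w1   [neg-Box-rule on 5: fresh world w1, w0Rw1]
10. not (p3 or not p2), w1   [neg-Dia-rule on 3 via w0Rw1]
11. not p3, w1   [neg-or-rule on 10]
12. p2, w1   [neg-or-rule on 10]
13. not (p1 or p2), w1   [neg-Dia-rule on 9 via w1Rw1]
14. not p1, w1   [neg-or-rule on 13]
15. not p2, w1   [neg-or-rule on 13]
Accessibility: w0Rw0, w0Rw1, w1Rw1
Branch closes: p2 and not p2 both at w1.
Every branch closes (one shown): valid in T, hence also in S4, S5 (every theorem of T is a theorem of S4 and S5).
K-tableau for the negation not (((p1 or p2) implies Box Dia (p1 or p2)) or Dia (p3 or not p2)):
1. not (((p1 or p2) implies Box Dia (p1 or p2)) or Dia (p3 or not p2)), w0
2. not ((p1 or p2) implies Box Dia (p1 or p2)), w0   [neg-or-rule on 1]
3. not Dia (p3 or not p2), w0   [neg-or-rule on 1]
4. p1 or p2, w0   [neg-implies-rule on 2]
5. not Box Dia (p1 or p2), w0   [neg-implies-rule on 2]
6. p2, w0   [or-rule on 4 (branches; this branch)]
7. not Dia (p1 or p2), w1   [neg-Box-rule on 5: fresh world w1, w0Rw1]
8. not (p3 or not p2), w1   [neg-Dia-rule on 3 via w0Rw1]
9. not p3, w1   [neg-or-rule on 8]
10. p2, w1   [neg-or-rule on 8]
Accessibility: w0Rw1
Complete open branch: countermodel on a K-frame, so not valid in K.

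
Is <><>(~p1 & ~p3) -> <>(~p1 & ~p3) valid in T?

Tableau for the negation ~(<><>(~p1 & ~p3) -> <>(~p1 & ~p3)):
1. ~(<><>(~p1 & ~p3) -> <>(~p1 & ~p3)), 0
2. <><>(~p1 & ~p3), 0   [~->-rule on 1]
3. ~<>(~p1 & ~p3), 0   [~->-rule on 1]
4. ~(~p1 & ~p3), 0   [~<>-rule on 3 via 0R0]
5. p3, 0   [~&-rule on 4 (branches; this branch)]
6. <>(~p1 & ~p3), 1   [<>-rule on 2: fresh world 1, 0R1]
7. ~(~p1 & ~p3), 1   [~<>-rule on 3 via 0R1]
8. p3, 1   [~&-rule on 7 (branches; this branch)]
9. ~p1 & ~p3, 2   [<>-rule on 6: fresh world 2, 1R2]
10. ~p1, 2   [&-rule on 9]
11. ~p3, 2   [&-rule on 9]
Accessibility: 0R0, 0R1, 1R1, 1R2, 2R2
The negation has an open branch (countermodel exists).

No, not valid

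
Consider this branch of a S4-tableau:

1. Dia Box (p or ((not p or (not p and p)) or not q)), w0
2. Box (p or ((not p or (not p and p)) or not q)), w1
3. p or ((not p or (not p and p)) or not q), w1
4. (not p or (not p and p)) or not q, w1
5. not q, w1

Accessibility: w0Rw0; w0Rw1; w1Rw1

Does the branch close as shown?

No, open

No world carries both an atom and its negation.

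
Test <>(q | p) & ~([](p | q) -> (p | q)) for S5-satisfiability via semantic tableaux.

Unsatisfiable

1. <>(q | p) & ~([](p | q) -> (p | q)), w0
2. <>(q | p), w0   [&-rule on 1]
3. ~([](p | q) -> (p | q)), w0   [&-rule on 1]
4. [](p | q), w0   [~->-rule on 3]
5. ~(p | q), w0   [~->-rule on 3]
6. ~p, w0   [~|-rule on 5]
7. ~q, w0   [~|-rule on 5]
8. p | q, w0   [[]-rule on 4 via w0Rw0]
9. q, w0   [|-rule on 8 (branches; this branch)]
Accessibility: w0Rw0
Branch closes: q and ~q both at w0.
(One branch shown.) All branches close.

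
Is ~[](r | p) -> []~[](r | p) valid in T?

Invalid (countermodel exists)

Tableau for the negation ~(~[](r | p) -> []~[](r | p)):
1. ~(~[](r | p) -> []~[](r | p)), 0
2. ~[](r | p), 0   [~->-rule on 1]
3. ~[]~[](r | p), 0   [~->-rule on 1]
4. ~(r | p), 1   [~[]-rule on 2: fresh world 1, 0R1]
5. ~r, 1   [~|-rule on 4]
6. ~p, 1   [~|-rule on 4]
7. [](r | p), 2   [~[]-rule on 3: fresh world 2, 0R2]
8. r | p, 2   [[]-rule on 7 via 2R2]
9. p, 2   [|-rule on 8 (branches; this branch)]
Accessibility: 0R0, 0R1, 0R2, 1R1, 2R2
The negation has an open branch (countermodel exists).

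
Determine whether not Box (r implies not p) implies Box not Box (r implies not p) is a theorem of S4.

Not valid

Tableau for the negation not (not Box (r implies not p) implies Box not Box (r implies not p)):
1. not (not Box (r implies not p) implies Box not Box (r implies not p)), u
2. not Box (r implies not p), u   [neg-implies-rule on 1]
3. not Box not Box (r implies not p), u   [neg-implies-rule on 1]
4. not (r implies not p), v   [neg-Box-rule on 2: fresh world v, uRv]
5. r, v   [neg-implies-rule on 4]
6. p, v   [neg-implies-rule on 4]
7. Box (r implies not p), w   [neg-Box-rule on 3: fresh world w, uRw]
8. r implies not p, w   [Box-rule on 7 via wRw]
9. not p, w   [implies-rule on 8 (branches; this branch)]
Accessibility: uRu, uRv, uRw, vRv, wRw
The negation has an open branch (countermodel exists).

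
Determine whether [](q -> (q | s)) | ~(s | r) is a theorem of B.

Yes, valid

Tableau for the negation ~([](q -> (q | s)) | ~(s | r)):
1. ~([](q -> (q | s)) | ~(s | r)), 0
2. ~[](q -> (q | s)), 0
3. s | r, 0
4. r, 0
5. ~(q -> (q | s)), 1
6. q, 1
7. ~(q | s), 1
8. ~q, 1
9. ~s, 1
Accessibility: 0R0, 0R1, 1R0, 1R1
Branch closes: q and ~q both at 1.
All branches of the negation close; one closing branch shown above.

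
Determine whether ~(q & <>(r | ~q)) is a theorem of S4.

Tableau for the negation q & <>(r | ~q):
1. q & <>(r | ~q), 0
2. q, 0
3. <>(r | ~q), 0
4. r | ~q, 1
5. ~q, 1
Accessibility: 0R0, 0R1, 1R1
The negation has an open branch (countermodel exists).

No, not valid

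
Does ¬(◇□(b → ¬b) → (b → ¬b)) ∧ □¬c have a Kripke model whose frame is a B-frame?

1. ¬(◇□(b → ¬b) → (b → ¬b)) ∧ □¬c, 0
2. ¬(◇□(b → ¬b) → (b → ¬b)), 0
3. □¬c, 0
4. ◇□(b → ¬b), 0
5. ¬(b → ¬b), 0
6. b, 0
7. ¬c, 0
8. □(b → ¬b), 1
9. ¬c, 1
10. b → ¬b, 0
11. b → ¬b, 1
12. ¬b, 0
Accessibility: 0R0, 0R1, 1R0, 1R1
Branch closes: b and ¬b both at 0.
(One branch shown.) All branches close.

Unsatisfiable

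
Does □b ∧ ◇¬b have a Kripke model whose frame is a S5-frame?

1. □b ∧ ◇¬b, u
2. □b, u
3. ◇¬b, u
4. b, u
5. ¬b, v
6. b, v
Accessibility: uRu, uRv, vRu, vRv
Branch closes: b and ¬b both at v.
All branches of the tableau close; one closing branch shown above.

Unsatisfiable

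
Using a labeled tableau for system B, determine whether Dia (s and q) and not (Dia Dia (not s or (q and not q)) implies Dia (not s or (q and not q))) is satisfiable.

1. Dia (s and q) and not (Dia Dia (not s or (q and not q)) implies Dia (not s or (q and not q))), 0
2. Dia (s and q), 0   [and-rule on 1]
3. not (Dia Dia (not s or (q and not q)) implies Dia (not s or (q and not q))), 0   [and-rule on 1]
4. Dia Dia (not s or (q and not q)), 0   [neg-implies-rule on 3]
5. not Dia (not s or (q and not q)), 0   [neg-implies-rule on 3]
6. not (not s or (q and not q)), 0   [neg-Dia-rule on 5 via 0R0]
7. s, 0   [neg-or-rule on 6]
8. not (q and not q), 0   [neg-or-rule on 6]
9. q, 0   [neg-and-rule on 8 (branches; this branch)]
10. s and q, 1   [Dia-rule on 2: fresh world 1, 0R1]
11. s, 1   [and-rule on 10]
12. q, 1   [and-rule on 10]
13. not (not s or (q and not q)), 1   [neg-Dia-rule on 5 via 0R1]
14. not (q and not q), 1   [neg-or-rule on 13]
15. Dia (not s or (q and not q)), 2   [Dia-rule on 4: fresh world 2, 0R2]
16. not (not s or (q and not q)), 2   [neg-Dia-rule on 5 via 0R2]
17. s, 2   [neg-or-rule on 16]
18. not (q and not q), 2   [neg-or-rule on 16]
19. q, 2   [neg-and-rule on 18 (branches; this branch)]
20. not s or (q and not q), 3   [Dia-rule on 15: fresh world 3, 2R3]
21. not s, 3   [or-rule on 20 (branches; this branch)]
Accessibility: 0R0, 0R1, 0R2, 1R0, 1R1, 2R0, 2R2, 2R3, 3R2, 3R3

Yes, satisfiable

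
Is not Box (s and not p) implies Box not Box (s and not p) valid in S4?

Tableau for the negation not (not Box (s and not p) implies Box not Box (s and not p)):
1. not (not Box (s and not p) implies Box not Box (s and not p)), u
2. not Box (s and not p), u   [neg-implies-rule on 1]
3. not Box not Box (s and not p), u   [neg-implies-rule on 1]
4. not (s and not p), v   [neg-Box-rule on 2: fresh world v, uRv]
5. p, v   [neg-and-rule on 4 (branches; this branch)]
6. Box (s and not p), w   [neg-Box-rule on 3: fresh world w, uRw]
7. s and not p, w   [Box-rule on 6 via wRw]
8. s, w   [and-rule on 7]
9. not p, w   [and-rule on 7]
Accessibility: uRu, uRv, uRw, vRv, wRw
The negation has an open branch (countermodel exists).

Invalid (countermodel exists)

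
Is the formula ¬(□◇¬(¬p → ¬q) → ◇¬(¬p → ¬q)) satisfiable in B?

1. ¬(□◇¬(¬p → ¬q) → ◇¬(¬p → ¬q)), w0
2. □◇¬(¬p → ¬q), w0
3. ¬◇¬(¬p → ¬q), w0
4. ◇¬(¬p → ¬q), w0
5. ¬p → ¬q, w0
6. ¬q, w0
7. ¬(¬p → ¬q), w1
8. ¬p, w1
9. q, w1
10. ◇¬(¬p → ¬q), w1
11. ¬p → ¬q, w1
12. ¬q, w1
Accessibility: w0Rw0, w0Rw1, w1Rw0, w1Rw1
Branch closes: q and ¬q both at w1.
All branches of the tableau close; one closing branch shown above.

Unsatisfiable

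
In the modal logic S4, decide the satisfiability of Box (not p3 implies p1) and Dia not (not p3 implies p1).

No, unsatisfiable

1. Box (not p3 implies p1) and Dia not (not p3 implies p1), w0
2. Box (not p3 implies p1), w0
3. Dia not (not p3 implies p1), w0
4. not p3 implies p1, w0
5. p1, w0
6. not (not p3 implies p1), w1
7. not p3, w1
8. not p1, w1
9. not p3 implies p1, w1
10. p1, w1
Accessibility: w0Rw0, w0Rw1, w1Rw1
Branch closes: p1 and not p1 both at w1.
All branches of the tableau close; one closing branch shown above.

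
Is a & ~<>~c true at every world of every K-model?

Not valid

Tableau for the negation ~(a & ~<>~c):
1. ~(a & ~<>~c), 0
2. <>~c, 0
3. ~c, 1
Accessibility: 0R1
The negation has an open branch (countermodel exists).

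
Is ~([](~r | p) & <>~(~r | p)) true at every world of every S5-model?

Yes, valid

Tableau for the negation [](~r | p) & <>~(~r | p):
1. [](~r | p) & <>~(~r | p), u
2. [](~r | p), u
3. <>~(~r | p), u
4. ~r | p, u
5. p, u
6. ~(~r | p), v
7. r, v
8. ~p, v
9. ~r | p, v
10. p, v
Accessibility: uRu, uRv, vRu, vRv
Branch closes: p and ~p both at v.
Every branch of the negation's tableau closes; the branch above is one of them.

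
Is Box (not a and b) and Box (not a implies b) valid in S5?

Tableau for the negation not (Box (not a and b) and Box (not a implies b)):
1. not (Box (not a and b) and Box (not a implies b)), u
2. not Box (not a implies b), u
3. not (not a implies b), v
4. not a, v
5. not b, v
Accessibility: uRu, uRv, vRu, vRv
The negation has an open branch (countermodel exists).

Invalid (countermodel exists)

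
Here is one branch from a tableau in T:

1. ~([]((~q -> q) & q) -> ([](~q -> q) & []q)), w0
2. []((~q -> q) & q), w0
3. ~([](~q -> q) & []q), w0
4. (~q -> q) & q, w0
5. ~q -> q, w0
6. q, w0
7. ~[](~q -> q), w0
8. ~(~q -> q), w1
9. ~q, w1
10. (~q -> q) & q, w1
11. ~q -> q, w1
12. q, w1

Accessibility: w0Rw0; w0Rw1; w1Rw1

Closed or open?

Closed

Both q and ~q appear at w1.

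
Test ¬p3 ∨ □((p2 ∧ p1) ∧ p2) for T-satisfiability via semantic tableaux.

1. ¬p3 ∨ □((p2 ∧ p1) ∧ p2), 0
2. □((p2 ∧ p1) ∧ p2), 0
3. (p2 ∧ p1) ∧ p2, 0
4. p2 ∧ p1, 0
5. p2, 0
6. p1, 0
Accessibility: 0R0

Satisfiable (open branch found)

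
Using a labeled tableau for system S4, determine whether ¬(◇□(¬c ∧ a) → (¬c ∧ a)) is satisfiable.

Yes, satisfiable

1. ¬(◇□(¬c ∧ a) → (¬c ∧ a)), u
2. ◇□(¬c ∧ a), u
3. ¬(¬c ∧ a), u
4. ¬a, u
5. □(¬c ∧ a), v
6. ¬c ∧ a, v
7. ¬c, v
8. a, v
Accessibility: uRu, uRv, vRv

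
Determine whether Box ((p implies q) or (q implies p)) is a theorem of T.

Tableau for the negation not Box ((p implies q) or (q implies p)):
1. not Box ((p implies q) or (q implies p)), u
2. not ((p implies q) or (q implies p)), v
3. not (p implies q), v
4. not (q implies p), v
5. p, v
6. not q, v
7. q, v
8. not p, v
Accessibility: uRu, uRv, vRv
Branch closes: q and not q both at v.
All branches of the negation close; one closing branch shown above.

Yes, valid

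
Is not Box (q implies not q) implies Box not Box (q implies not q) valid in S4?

Tableau for the negation not (not Box (q implies not q) implies Box not Box (q implies not q)):
1. not (not Box (q implies not q) implies Box not Box (q implies not q)), w0
2. not Box (q implies not q), w0   [neg-implies-rule on 1]
3. not Box not Box (q implies not q), w0   [neg-implies-rule on 1]
4. not (q implies not q), w1   [neg-Box-rule on 2: fresh world w1, w0Rw1]
5. q, w1   [neg-implies-rule on 4]
6. Box (q implies not q), w2   [neg-Box-rule on 3: fresh world w2, w0Rw2]
7. q implies not q, w2   [Box-rule on 6 via w2Rw2]
8. not q, w2   [implies-rule on 7 (branches; this branch)]
Accessibility: w0Rw0, w0Rw1, w0Rw2, w1Rw1, w2Rw2
The negation has an open branch (countermodel exists).

Invalid (countermodel exists)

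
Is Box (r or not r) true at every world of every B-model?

Tableau for the negation not Box (r or not r):
1. not Box (r or not r), 0
2. not (r or not r), 1
3. not r, 1
4. r, 1
Accessibility: 0R0, 0R1, 1R0, 1R1
Branch closes: r and not r both at 1.
Every branch of the negation's tableau closes; the branch above is one of them.

Yes, valid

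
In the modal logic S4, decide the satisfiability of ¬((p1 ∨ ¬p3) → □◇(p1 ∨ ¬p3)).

1. ¬((p1 ∨ ¬p3) → □◇(p1 ∨ ¬p3)), w0
2. p1 ∨ ¬p3, w0
3. ¬□◇(p1 ∨ ¬p3), w0
4. ¬p3, w0
5. ¬◇(p1 ∨ ¬p3), w1
6. ¬(p1 ∨ ¬p3), w1
7. ¬p1, w1
8. p3, w1
Accessibility: w0Rw0, w0Rw1, w1Rw1

Satisfiable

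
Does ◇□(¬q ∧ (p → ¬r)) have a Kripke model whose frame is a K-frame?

1. ◇□(¬q ∧ (p → ¬r)), 0
2. □(¬q ∧ (p → ¬r)), 1   [◇-rule on 1: fresh world 1, 0R1]
Accessibility: 0R1

Satisfiable (open branch found)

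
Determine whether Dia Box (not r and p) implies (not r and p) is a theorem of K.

Tableau for the negation not (Dia Box (not r and p) implies (not r and p)):
1. not (Dia Box (not r and p) implies (not r and p)), u
2. Dia Box (not r and p), u
3. not (not r and p), u
4. not p, u
5. Box (not r and p), v
Accessibility: uRv
The negation has an open branch (countermodel exists).

Invalid (countermodel exists)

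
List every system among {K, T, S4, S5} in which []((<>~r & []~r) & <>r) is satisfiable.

K

K-tableau for the formula:
1. []((<>~r & []~r) & <>r), 0
Complete open branch: satisfiable in K.
T-tableau for the formula:
1. []((<>~r & []~r) & <>r), 0
2. (<>~r & []~r) & <>r, 0
3. <>~r & []~r, 0
4. <>r, 0
5. <>~r, 0
6. []~r, 0
7. ~r, 0
8. r, 1
9. (<>~r & []~r) & <>r, 1
10. <>~r & []~r, 1
11. <>r, 1
12. <>~r, 1
13. []~r, 1
14. ~r, 1
Accessibility: 0R0, 0R1, 1R1
Branch closes: r and ~r both at 1.
Every branch closes (one shown): unsatisfiable in T, hence also in S4, S5 (every S4/S5-frame is a T-frame).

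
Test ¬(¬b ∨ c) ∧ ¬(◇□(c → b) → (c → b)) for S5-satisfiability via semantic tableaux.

1. ¬(¬b ∨ c) ∧ ¬(◇□(c → b) → (c → b)), w0
2. ¬(¬b ∨ c), w0
3. ¬(◇□(c → b) → (c → b)), w0
4. b, w0
5. ¬c, w0
6. ◇□(c → b), w0
7. ¬(c → b), w0
8. c, w0
9. ¬b, w0
Accessibility: w0Rw0
Branch closes: c and ¬c both at w0.
All branches of the tableau close; one closing branch shown above.

No, unsatisfiable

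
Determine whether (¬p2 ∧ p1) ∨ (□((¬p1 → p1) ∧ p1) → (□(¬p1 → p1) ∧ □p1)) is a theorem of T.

Tableau for the negation ¬((¬p2 ∧ p1) ∨ (□((¬p1 → p1) ∧ p1) → (□(¬p1 → p1) ∧ □p1))):
1. ¬((¬p2 ∧ p1) ∨ (□((¬p1 → p1) ∧ p1) → (□(¬p1 → p1) ∧ □p1))), u
2. ¬(¬p2 ∧ p1), u
3. ¬(□((¬p1 → p1) ∧ p1) → (□(¬p1 → p1) ∧ □p1)), u
4. □((¬p1 → p1) ∧ p1), u
5. ¬(□(¬p1 → p1) ∧ □p1), u
6. (¬p1 → p1) ∧ p1, u
7. ¬p1 → p1, u
8. p1, u
9. p2, u
10. ¬□(¬p1 → p1), u
11. ¬(¬p1 → p1), v
12. ¬p1, v
13. (¬p1 → p1) ∧ p1, v
14. ¬p1 → p1, v
15. p1, v
Accessibility: uRu, uRv, vRv
Branch closes: p1 and ¬p1 both at v.
Every branch of the negation's tableau closes; the branch above is one of them.

Valid in T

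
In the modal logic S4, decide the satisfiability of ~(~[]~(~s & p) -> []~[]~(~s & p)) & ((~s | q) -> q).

1. ~(~[]~(~s & p) -> []~[]~(~s & p)) & ((~s | q) -> q), 0
2. ~(~[]~(~s & p) -> []~[]~(~s & p)), 0
3. (~s | q) -> q, 0
4. ~[]~(~s & p), 0
5. ~[]~[]~(~s & p), 0
6. q, 0
7. ~s & p, 1
8. ~s, 1
9. p, 1
10. []~(~s & p), 2
11. ~(~s & p), 2
12. ~p, 2
Accessibility: 0R0, 0R1, 0R2, 1R1, 2R2

Satisfiable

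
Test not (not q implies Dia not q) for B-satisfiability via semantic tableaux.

1. not (not q implies Dia not q), w0
2. not q, w0   [neg-implies-rule on 1]
3. not Dia not q, w0   [neg-implies-rule on 1]
4. q, w0   [neg-Dia-rule on 3 via w0Rw0]
Accessibility: w0Rw0
Branch closes: q and not q both at w0.
All branches of the tableau close; one closing branch shown above.

No, unsatisfiable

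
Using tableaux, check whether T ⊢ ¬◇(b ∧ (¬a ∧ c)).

Tableau for the negation ◇(b ∧ (¬a ∧ c)):
1. ◇(b ∧ (¬a ∧ c)), 0
2. b ∧ (¬a ∧ c), 1
3. b, 1
4. ¬a ∧ c, 1
5. ¬a, 1
6. c, 1
Accessibility: 0R0, 0R1, 1R1
The negation has an open branch (countermodel exists).

Invalid (countermodel exists)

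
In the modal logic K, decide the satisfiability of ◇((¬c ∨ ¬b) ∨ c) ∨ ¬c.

Satisfiable (open branch found)

1. ◇((¬c ∨ ¬b) ∨ c) ∨ ¬c, 0
2. ¬c, 0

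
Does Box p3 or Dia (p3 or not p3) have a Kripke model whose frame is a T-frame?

Satisfiable

1. Box p3 or Dia (p3 or not p3), 0
2. Dia (p3 or not p3), 0   [or-rule on 1 (branches; this branch)]
3. p3 or not p3, 1   [Dia-rule on 2: fresh world 1, 0R1]
4. not p3, 1   [or-rule on 3 (branches; this branch)]
Accessibility: 0R0, 0R1, 1R1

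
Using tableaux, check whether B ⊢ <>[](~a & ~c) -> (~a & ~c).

Tableau for the negation ~(<>[](~a & ~c) -> (~a & ~c)):
1. ~(<>[](~a & ~c) -> (~a & ~c)), w0
2. <>[](~a & ~c), w0   [~->-rule on 1]
3. ~(~a & ~c), w0   [~->-rule on 1]
4. c, w0   [~&-rule on 3 (branches; this branch)]
5. [](~a & ~c), w1   [<>-rule on 2: fresh world w1, w0Rw1]
6. ~a & ~c, w0   [[]-rule on 5 via w1Rw0]
7. ~a, w0   [&-rule on 6]
8. ~c, w0   [&-rule on 6]
Accessibility: w0Rw0, w0Rw1, w1Rw0, w1Rw1
Branch closes: c and ~c both at w0.
Every branch of the negation's tableau closes; the branch above is one of them.

Valid in B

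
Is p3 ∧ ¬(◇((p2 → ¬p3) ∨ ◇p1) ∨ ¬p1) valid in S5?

Not valid

Tableau for the negation ¬(p3 ∧ ¬(◇((p2 → ¬p3) ∨ ◇p1) ∨ ¬p1)):
1. ¬(p3 ∧ ¬(◇((p2 → ¬p3) ∨ ◇p1) ∨ ¬p1)), u
2. ◇((p2 → ¬p3) ∨ ◇p1) ∨ ¬p1, u
3. ¬p1, u
Accessibility: uRu
The negation has an open branch (countermodel exists).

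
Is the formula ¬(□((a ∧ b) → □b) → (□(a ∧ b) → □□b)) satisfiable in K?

1. ¬(□((a ∧ b) → □b) → (□(a ∧ b) → □□b)), 0
2. □((a ∧ b) → □b), 0   [¬→-rule on 1]
3. ¬(□(a ∧ b) → □□b), 0   [¬→-rule on 1]
4. □(a ∧ b), 0   [¬→-rule on 3]
5. ¬□□b, 0   [¬→-rule on 3]
6. ¬□b, 1   [¬□-rule on 5: fresh world 1, 0R1]
7. (a ∧ b) → □b, 1   [□-rule on 2 via 0R1]
8. a ∧ b, 1   [□-rule on 4 via 0R1]
9. a, 1   [∧-rule on 8]
10. b, 1   [∧-rule on 8]
11. □b, 1   [→-rule on 7 (branches; this branch)]
12. ¬b, 2   [¬□-rule on 6: fresh world 2, 1R2]
13. b, 2   [□-rule on 11 via 1R2]
Accessibility: 0R1, 1R2
Branch closes: b and ¬b both at 2.
(One branch shown.) All branches close.

Unsatisfiable (every branch closes)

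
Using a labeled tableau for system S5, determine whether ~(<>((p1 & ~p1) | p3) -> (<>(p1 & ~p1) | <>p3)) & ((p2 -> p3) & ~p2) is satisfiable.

1. ~(<>((p1 & ~p1) | p3) -> (<>(p1 & ~p1) | <>p3)) & ((p2 -> p3) & ~p2), u
2. ~(<>((p1 & ~p1) | p3) -> (<>(p1 & ~p1) | <>p3)), u
3. (p2 -> p3) & ~p2, u
4. <>((p1 & ~p1) | p3), u
5. ~(<>(p1 & ~p1) | <>p3), u
6. p2 -> p3, u
7. ~p2, u
8. ~<>(p1 & ~p1), u
9. ~<>p3, u
10. ~(p1 & ~p1), u
11. ~p3, u
12. p1, u
13. (p1 & ~p1) | p3, v
14. ~(p1 & ~p1), v
15. ~p3, v
16. p1 & ~p1, v
17. p1, v
18. ~p1, v
Accessibility: uRu, uRv, vRu, vRv
Branch closes: p1 and ~p1 both at v.
All branches of the tableau close; one closing branch shown above.

Unsatisfiable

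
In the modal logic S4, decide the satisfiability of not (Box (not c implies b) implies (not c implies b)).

1. not (Box (not c implies b) implies (not c implies b)), u
2. Box (not c implies b), u
3. not (not c implies b), u
4. not c, u
5. not b, u
6. not c implies b, u
7. b, u
Accessibility: uRu
Branch closes: b and not b both at u.
All branches of the tableau close; one closing branch shown above.

No, unsatisfiable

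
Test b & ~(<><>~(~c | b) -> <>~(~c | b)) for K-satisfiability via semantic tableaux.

1. b & ~(<><>~(~c | b) -> <>~(~c | b)), 0
2. b, 0
3. ~(<><>~(~c | b) -> <>~(~c | b)), 0
4. <><>~(~c | b), 0
5. ~<>~(~c | b), 0
6. <>~(~c | b), 1
7. ~c | b, 1
8. b, 1
9. ~(~c | b), 2
10. c, 2
11. ~b, 2
Accessibility: 0R1, 1R2

Yes, satisfiable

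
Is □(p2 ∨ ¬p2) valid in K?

Tableau for the negation ¬□(p2 ∨ ¬p2):
1. ¬□(p2 ∨ ¬p2), w0
2. ¬(p2 ∨ ¬p2), w1   [¬□-rule on 1: fresh world w1, w0Rw1]
3. ¬p2, w1   [¬∨-rule on 2]
4. p2, w1   [¬∨-rule on 2]
Accessibility: w0Rw1
Branch closes: p2 and ¬p2 both at w1.
All branches of the negation close; one closing branch shown above.

Valid in K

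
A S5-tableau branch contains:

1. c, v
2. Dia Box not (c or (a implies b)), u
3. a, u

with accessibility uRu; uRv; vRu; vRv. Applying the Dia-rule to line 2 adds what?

a fresh world w with uRw, and Box not (c or (a implies b)) at w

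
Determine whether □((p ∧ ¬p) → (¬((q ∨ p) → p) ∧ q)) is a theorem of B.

Tableau for the negation ¬□((p ∧ ¬p) → (¬((q ∨ p) → p) ∧ q)):
1. ¬□((p ∧ ¬p) → (¬((q ∨ p) → p) ∧ q)), u
2. ¬((p ∧ ¬p) → (¬((q ∨ p) → p) ∧ q)), v   [¬□-rule on 1: fresh world v, uRv]
3. p ∧ ¬p, v   [¬→-rule on 2]
4. ¬(¬((q ∨ p) → p) ∧ q), v   [¬→-rule on 2]
5. p, v   [∧-rule on 3]
6. ¬p, v   [∧-rule on 3]
Accessibility: uRu, uRv, vRu, vRv
Branch closes: p and ¬p both at v.
All branches of the negation close; one closing branch shown above.

Valid in B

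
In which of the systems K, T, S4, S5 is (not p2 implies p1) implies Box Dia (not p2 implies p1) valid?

S5

S5-tableau for the negation not ((not p2 implies p1) implies Box Dia (not p2 implies p1)):
1. not ((not p2 implies p1) implies Box Dia (not p2 implies p1)), u
2. not p2 implies p1, u
3. not Box Dia (not p2 implies p1), u
4. p1, u
5. not Dia (not p2 implies p1), v
6. not (not p2 implies p1), u
7. not p2, u
8. not p1, u
Accessibility: uRu, uRv, vRu, vRv
Branch closes: p1 and not p1 both at u.
Every branch closes (one shown): valid in S5.
S4-tableau for the negation not ((not p2 implies p1) implies Box Dia (not p2 implies p1)):
1. not ((not p2 implies p1) implies Box Dia (not p2 implies p1)), u
2. not p2 implies p1, u
3. not Box Dia (not p2 implies p1), u
4. p1, u
5. not Dia (not p2 implies p1), v
6. not (not p2 implies p1), v
7. not p2, v
8. not p1, v
Accessibility: uRu, uRv, vRv
Complete open branch: countermodel on an S4-frame, so not valid in S4, nor in K, T (the same frame is also a K-frame and a T-frame).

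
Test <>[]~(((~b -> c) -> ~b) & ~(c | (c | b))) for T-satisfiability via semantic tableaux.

1. <>[]~(((~b -> c) -> ~b) & ~(c | (c | b))), u
2. []~(((~b -> c) -> ~b) & ~(c | (c | b))), v
3. ~(((~b -> c) -> ~b) & ~(c | (c | b))), v
4. c | (c | b), v
5. c | b, v
6. b, v
Accessibility: uRu, uRv, vRv

Satisfiable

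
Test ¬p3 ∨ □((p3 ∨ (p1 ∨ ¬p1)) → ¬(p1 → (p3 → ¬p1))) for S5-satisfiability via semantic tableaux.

Satisfiable

1. ¬p3 ∨ □((p3 ∨ (p1 ∨ ¬p1)) → ¬(p1 → (p3 → ¬p1))), w0
2. □((p3 ∨ (p1 ∨ ¬p1)) → ¬(p1 → (p3 → ¬p1))), w0   [∨-rule on 1 (branches; this branch)]
3. (p3 ∨ (p1 ∨ ¬p1)) → ¬(p1 → (p3 → ¬p1)), w0   [□-rule on 2 via w0Rw0]
4. ¬(p1 → (p3 → ¬p1)), w0   [→-rule on 3 (branches; this branch)]
5. p1, w0   [¬→-rule on 4]
6. ¬(p3 → ¬p1), w0   [¬→-rule on 4]
7. p3, w0   [¬→-rule on 6]
Accessibility: w0Rw0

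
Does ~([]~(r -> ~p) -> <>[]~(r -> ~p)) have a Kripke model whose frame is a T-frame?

No, unsatisfiable

1. ~([]~(r -> ~p) -> <>[]~(r -> ~p)), u
2. []~(r -> ~p), u
3. ~<>[]~(r -> ~p), u
4. ~(r -> ~p), u
5. r, u
6. p, u
7. ~[]~(r -> ~p), u
8. r -> ~p, v
9. ~(r -> ~p), v
10. r, v
11. p, v
12. ~[]~(r -> ~p), v
13. ~p, v
Accessibility: uRu, uRv, vRv
Branch closes: p and ~p both at v.
All branches of the tableau close; one closing branch shown above.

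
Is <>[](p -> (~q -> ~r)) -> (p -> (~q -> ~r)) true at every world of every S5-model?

Tableau for the negation ~(<>[](p -> (~q -> ~r)) -> (p -> (~q -> ~r))):
1. ~(<>[](p -> (~q -> ~r)) -> (p -> (~q -> ~r))), u
2. <>[](p -> (~q -> ~r)), u
3. ~(p -> (~q -> ~r)), u
4. p, u
5. ~(~q -> ~r), u
6. ~q, u
7. r, u
8. [](p -> (~q -> ~r)), v
9. p -> (~q -> ~r), u
10. p -> (~q -> ~r), v
11. ~q -> ~r, u
12. ~q -> ~r, v
13. ~r, u
Accessibility: uRu, uRv, vRu, vRv
Branch closes: r and ~r both at u.
All branches of the negation close; one closing branch shown above.

Valid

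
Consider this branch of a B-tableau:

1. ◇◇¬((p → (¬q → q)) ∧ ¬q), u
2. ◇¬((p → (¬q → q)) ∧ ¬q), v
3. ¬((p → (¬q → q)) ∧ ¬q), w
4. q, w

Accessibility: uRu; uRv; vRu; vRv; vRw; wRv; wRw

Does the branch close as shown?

There is no literal clash: for every atom and world, at most one sign appears.

Open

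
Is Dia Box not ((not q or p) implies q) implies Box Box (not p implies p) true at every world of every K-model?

Tableau for the negation not (Dia Box not ((not q or p) implies q) implies Box Box (not p implies p)):
1. not (Dia Box not ((not q or p) implies q) implies Box Box (not p implies p)), w0
2. Dia Box not ((not q or p) implies q), w0
3. not Box Box (not p implies p), w0
4. Box not ((not q or p) implies q), w1
5. not Box (not p implies p), w2
6. not (not p implies p), w3
7. not p, w3
Accessibility: w0Rw1, w0Rw2, w2Rw3
The negation has an open branch (countermodel exists).

No, not valid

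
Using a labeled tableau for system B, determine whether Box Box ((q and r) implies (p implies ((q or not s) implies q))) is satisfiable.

Yes, satisfiable

1. Box Box ((q and r) implies (p implies ((q or not s) implies q))), u
2. Box ((q and r) implies (p implies ((q or not s) implies q))), u
3. (q and r) implies (p implies ((q or not s) implies q)), u
4. p implies ((q or not s) implies q), u
5. (q or not s) implies q, u
6. q, u
Accessibility: uRu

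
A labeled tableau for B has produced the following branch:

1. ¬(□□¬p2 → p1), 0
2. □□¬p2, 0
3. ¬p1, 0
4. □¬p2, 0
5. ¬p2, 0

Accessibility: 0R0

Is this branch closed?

No world carries both an atom and its negation.

Not closed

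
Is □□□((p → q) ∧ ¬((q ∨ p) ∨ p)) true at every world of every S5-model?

Tableau for the negation ¬□□□((p → q) ∧ ¬((q ∨ p) ∨ p)):
1. ¬□□□((p → q) ∧ ¬((q ∨ p) ∨ p)), u
2. ¬□□((p → q) ∧ ¬((q ∨ p) ∨ p)), v   [¬□-rule on 1: fresh world v, uRv]
3. ¬□((p → q) ∧ ¬((q ∨ p) ∨ p)), w   [¬□-rule on 2: fresh world w, vRw]
4. ¬((p → q) ∧ ¬((q ∨ p) ∨ p)), x   [¬□-rule on 3: fresh world x, wRx]
5. (q ∨ p) ∨ p, x   [¬∧-rule on 4 (branches; this branch)]
6. p, x   [∨-rule on 5 (branches; this branch)]
Accessibility: uRu, uRv, uRw, uRx, vRu, vRv, vRw, vRx, wRu, wRv, wRw, wRx, xRu, xRv, xRw, xRx
The negation has an open branch (countermodel exists).

No, not valid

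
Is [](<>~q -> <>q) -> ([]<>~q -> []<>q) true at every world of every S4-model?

Valid

Tableau for the negation ~([](<>~q -> <>q) -> ([]<>~q -> []<>q)):
1. ~([](<>~q -> <>q) -> ([]<>~q -> []<>q)), 0
2. [](<>~q -> <>q), 0   [~->-rule on 1]
3. ~([]<>~q -> []<>q), 0   [~->-rule on 1]
4. []<>~q, 0   [~->-rule on 3]
5. ~[]<>q, 0   [~->-rule on 3]
6. <>~q -> <>q, 0   [[]-rule on 2 via 0R0]
7. <>~q, 0   [[]-rule on 4 via 0R0]
8. <>q, 0   [->-rule on 6 (branches; this branch)]
9. ~<>q, 1   [~[]-rule on 5: fresh world 1, 0R1]
10. <>~q -> <>q, 1   [[]-rule on 2 via 0R1]
11. <>~q, 1   [[]-rule on 4 via 0R1]
12. ~q, 1   [~<>-rule on 9 via 1R1]
13. <>q, 1   [->-rule on 10 (branches; this branch)]
14. ~q, 2   [<>-rule on 7: fresh world 2, 0R2]
15. <>~q -> <>q, 2   [[]-rule on 2 via 0R2]
16. <>~q, 2   [[]-rule on 4 via 0R2]
17. <>q, 2   [->-rule on 15 (branches; this branch)]
18. q, 3   [<>-rule on 8: fresh world 3, 0R3]
19. <>~q -> <>q, 3   [[]-rule on 2 via 0R3]
20. <>~q, 3   [[]-rule on 4 via 0R3]
21. <>q, 3   [->-rule on 19 (branches; this branch)]
22. ~q, 4   [<>-rule on 11: fresh world 4, 1R4]
23. <>~q -> <>q, 4   [[]-rule on 2 via 0R4]
24. <>~q, 4   [[]-rule on 4 via 0R4]
25. <>q, 4   [->-rule on 23 (branches; this branch)]
26. q, 5   [<>-rule on 13: fresh world 5, 1R5]
27. <>~q -> <>q, 5   [[]-rule on 2 via 0R5]
28. <>~q, 5   [[]-rule on 4 via 0R5]
29. ~q, 5   [~<>-rule on 9 via 1R5]
Accessibility: 0R0, 0R1, 0R2, 0R3, 0R4, 0R5, 1R1, 1R4, 1R5, 2R2, 3R3, 4R4, 5R5
Branch closes: q and ~q both at 5.
Every branch of the negation's tableau closes; the branch above is one of them.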